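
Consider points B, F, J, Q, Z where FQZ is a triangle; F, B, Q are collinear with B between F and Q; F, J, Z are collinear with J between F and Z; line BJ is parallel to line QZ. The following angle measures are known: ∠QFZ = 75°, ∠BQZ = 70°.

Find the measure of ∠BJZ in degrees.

∠BJZ = 145°

1. ∠FQZ = 70°  [B on ray QF]
2. ∠FZQ = 35°  [△FQZ]
3. ∠BJF = 35°  [BJ∥QZ, corresponding at J]
4. ∠BJZ = 145°  [linear pair at J on FZ]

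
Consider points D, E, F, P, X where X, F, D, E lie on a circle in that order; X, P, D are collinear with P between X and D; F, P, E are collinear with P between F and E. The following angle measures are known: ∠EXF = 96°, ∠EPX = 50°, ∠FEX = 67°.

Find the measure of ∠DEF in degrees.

1. ∠EFX = 17°  [△XFE]
2. ∠DPE = 130°  [linear pair at P on XD]
3. ∠EDX = 17°  [same arc XE]
4. ∠DEF = 33°  [△DPE]

∠DEF = 33°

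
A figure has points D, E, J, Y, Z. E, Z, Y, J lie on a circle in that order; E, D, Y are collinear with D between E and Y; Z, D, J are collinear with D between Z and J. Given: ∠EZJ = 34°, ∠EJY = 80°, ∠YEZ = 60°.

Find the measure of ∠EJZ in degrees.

∠EJZ = 20°

1. ∠EZY = 100°  [cyclic EZYJ, opposite ∠Z+∠J]
2. ∠EYZ = 20°  [△EZY]
3. ∠EJZ = 20°  [same arc EZ]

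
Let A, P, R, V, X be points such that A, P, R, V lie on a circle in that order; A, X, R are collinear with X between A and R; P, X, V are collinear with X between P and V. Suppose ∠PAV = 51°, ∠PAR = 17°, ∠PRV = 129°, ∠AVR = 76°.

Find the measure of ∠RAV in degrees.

∠RAV = 34°

1. ∠PVR = 17°  [same arc PR]
2. ∠RPV = 34°  [△PRV]
3. ∠RAV = 34°  [same arc RV]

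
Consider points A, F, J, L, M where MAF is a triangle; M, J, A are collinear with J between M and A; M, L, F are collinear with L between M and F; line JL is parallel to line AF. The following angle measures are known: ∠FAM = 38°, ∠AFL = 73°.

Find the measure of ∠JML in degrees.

∠JML = 69°

1. ∠AFM = 73°  [L on ray FM]
2. ∠AMF = 69°  [△MAF]
3. ∠JML = 69°  [J on MA, L on MF]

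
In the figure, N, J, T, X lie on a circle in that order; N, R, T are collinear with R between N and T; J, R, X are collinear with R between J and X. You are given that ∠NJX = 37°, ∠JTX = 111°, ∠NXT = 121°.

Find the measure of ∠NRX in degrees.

1. ∠NTX = 37°  [same arc NX]
2. ∠JNX = 69°  [cyclic NJTX, opposite ∠N+∠T]
3. ∠TNX = 22°  [△NTX]
4. ∠JXN = 74°  [△NJX]
5. ∠NRX = 84°  [△NRX]

∠NRX = 84°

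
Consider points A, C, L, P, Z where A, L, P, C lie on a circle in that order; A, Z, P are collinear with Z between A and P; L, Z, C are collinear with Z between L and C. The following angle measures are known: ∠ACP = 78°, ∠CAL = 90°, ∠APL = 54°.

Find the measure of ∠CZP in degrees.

∠CZP = 120°

1. ∠ALP = 102°  [cyclic ALPC, opposite ∠L+∠C]
2. ∠ACL = 54°  [same arc AL]
3. ∠LAP = 24°  [△ALP]
4. ∠ALC = 36°  [△ALC]
5. ∠LCP = 24°  [same arc LP]
6. ∠APC = 36°  [same arc AC]
7. ∠CZP = 120°  [△PZC]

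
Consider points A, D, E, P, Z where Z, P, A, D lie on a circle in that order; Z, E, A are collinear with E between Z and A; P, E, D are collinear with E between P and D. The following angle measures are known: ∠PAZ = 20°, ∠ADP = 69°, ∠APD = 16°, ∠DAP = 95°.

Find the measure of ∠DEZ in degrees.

1. ∠PDZ = 20°  [same arc ZP]
2. ∠AZD = 16°  [same arc AD]
3. ∠DEZ = 144°  [△ZED]

∠DEZ = 144°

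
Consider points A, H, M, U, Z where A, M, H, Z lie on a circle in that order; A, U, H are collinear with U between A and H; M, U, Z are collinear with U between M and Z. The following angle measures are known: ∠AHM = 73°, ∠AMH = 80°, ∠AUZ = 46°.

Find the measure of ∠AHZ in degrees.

∠AHZ = 19°

1. ∠AZM = 73°  [same arc AM]
2. ∠AZH = 100°  [cyclic AMHZ, opposite ∠M+∠Z]
3. ∠HAZ = 61°  [△AUZ]
4. ∠AHZ = 19°  [△AHZ]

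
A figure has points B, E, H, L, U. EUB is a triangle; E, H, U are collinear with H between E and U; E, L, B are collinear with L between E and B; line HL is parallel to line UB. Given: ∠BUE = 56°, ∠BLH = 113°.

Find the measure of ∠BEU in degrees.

∠BEU = 57°

1. ∠EHL = 56°  [HL∥UB, corresponding at H]
2. ∠ELH = 67°  [linear pair at L on EB]
3. ∠HEL = 57°  [△EHL]
4. ∠BEU = 57°  [H on EU, L on EB]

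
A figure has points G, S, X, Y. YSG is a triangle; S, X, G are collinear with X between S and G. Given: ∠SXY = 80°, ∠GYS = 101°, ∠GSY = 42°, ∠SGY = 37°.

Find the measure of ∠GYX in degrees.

1. ∠GXY = 100°  [linear pair at X on SG]
2. ∠XGY = 37°  [X on ray GS]
3. ∠GYX = 43°  [△YXG]

∠GYX = 43°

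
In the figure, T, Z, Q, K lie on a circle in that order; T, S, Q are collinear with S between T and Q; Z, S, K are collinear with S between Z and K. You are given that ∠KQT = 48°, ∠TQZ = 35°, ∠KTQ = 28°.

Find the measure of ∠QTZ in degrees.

1. ∠QKT = 104°  [△TQK]
2. ∠QZT = 76°  [cyclic TZQK, opposite ∠Z+∠K]
3. ∠QTZ = 69°  [△TZQ]

∠QTZ = 69°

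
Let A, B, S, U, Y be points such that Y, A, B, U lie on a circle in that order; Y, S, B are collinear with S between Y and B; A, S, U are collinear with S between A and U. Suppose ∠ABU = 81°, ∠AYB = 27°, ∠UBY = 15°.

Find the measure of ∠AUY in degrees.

∠AUY = 66°

1. ∠AYU = 99°  [cyclic YABU, opposite ∠Y+∠B]
2. ∠UAY = 15°  [same arc YU]
3. ∠AUY = 66°  [△YAU]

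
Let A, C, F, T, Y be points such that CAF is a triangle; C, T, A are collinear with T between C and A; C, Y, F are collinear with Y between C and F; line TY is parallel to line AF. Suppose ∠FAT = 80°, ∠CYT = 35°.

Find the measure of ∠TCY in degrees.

1. ∠CAF = 80°  [T on ray AC]
2. ∠AFC = 35°  [TY∥AF, corresponding at Y]
3. ∠ACF = 65°  [△CAF]
4. ∠TCY = 65°  [T on CA, Y on CF]

∠TCY = 65°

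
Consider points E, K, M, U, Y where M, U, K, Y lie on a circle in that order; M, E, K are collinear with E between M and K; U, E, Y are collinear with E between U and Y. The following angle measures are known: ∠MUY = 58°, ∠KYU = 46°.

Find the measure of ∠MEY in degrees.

∠MEY = 104°

1. ∠MKY = 58°  [same arc MY]
2. ∠KEY = 76°  [△KEY]
3. ∠MEY = 104°  [linear pair at E on MK]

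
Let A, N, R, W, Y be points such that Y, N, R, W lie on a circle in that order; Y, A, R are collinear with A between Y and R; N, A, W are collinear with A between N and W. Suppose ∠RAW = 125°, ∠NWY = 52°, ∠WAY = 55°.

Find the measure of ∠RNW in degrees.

1. ∠NRY = 52°  [same arc YN]
2. ∠NAR = 55°  [vertical angles at A]
3. ∠RNW = 73°  [△NAR]

∠RNW = 73°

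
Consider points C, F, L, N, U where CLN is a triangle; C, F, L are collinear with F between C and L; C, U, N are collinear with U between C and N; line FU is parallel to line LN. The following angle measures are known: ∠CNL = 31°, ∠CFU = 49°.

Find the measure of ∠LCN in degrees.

∠LCN = 100°

1. ∠CUF = 31°  [FU∥LN, corresponding at U]
2. ∠FCU = 100°  [△CFU]
3. ∠LCN = 100°  [F on CL, U on CN]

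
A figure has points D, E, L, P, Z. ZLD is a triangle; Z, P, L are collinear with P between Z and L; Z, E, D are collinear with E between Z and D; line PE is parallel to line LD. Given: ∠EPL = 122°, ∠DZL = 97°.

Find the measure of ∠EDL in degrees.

1. ∠EPZ = 58°  [linear pair at P on ZL]
2. ∠EZP = 97°  [P on ZL, E on ZD]
3. ∠PEZ = 25°  [△ZPE]
4. ∠DEP = 155°  [linear pair at E on ZD]
5. ∠EDL = 25°  [PE∥LD, co-interior at D–E]

∠EDL = 25°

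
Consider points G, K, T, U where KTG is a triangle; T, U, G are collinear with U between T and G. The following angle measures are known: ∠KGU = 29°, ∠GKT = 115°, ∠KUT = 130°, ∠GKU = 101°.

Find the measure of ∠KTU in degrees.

∠KTU = 36°

1. ∠KGT = 29°  [U on ray GT]
2. ∠GTK = 36°  [△KTG]
3. ∠KTU = 36°  [U on ray TG]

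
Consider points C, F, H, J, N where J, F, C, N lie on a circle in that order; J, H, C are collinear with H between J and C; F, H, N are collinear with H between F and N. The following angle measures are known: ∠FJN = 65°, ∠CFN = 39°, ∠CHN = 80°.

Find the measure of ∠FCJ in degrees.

∠FCJ = 41°

1. ∠CJN = 39°  [same arc CN]
2. ∠JHN = 100°  [linear pair at H on JC]
3. ∠FNJ = 41°  [△JHN]
4. ∠FCJ = 41°  [same arc JF]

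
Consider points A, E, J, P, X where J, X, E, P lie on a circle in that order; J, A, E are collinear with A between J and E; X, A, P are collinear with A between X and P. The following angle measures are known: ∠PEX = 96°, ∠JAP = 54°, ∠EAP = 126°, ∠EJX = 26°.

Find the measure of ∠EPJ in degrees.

∠EPJ = 94°

1. ∠PJX = 84°  [cyclic JXEP, opposite ∠J+∠E]
2. ∠JAX = 126°  [vertical angles at A]
3. ∠EPX = 26°  [same arc XE]
4. ∠JXP = 28°  [△JAX]
5. ∠JPX = 68°  [△JXP]
6. ∠JEP = 28°  [△EAP]
7. ∠EJP = 58°  [△JAP]
8. ∠EPJ = 94°  [△JEP]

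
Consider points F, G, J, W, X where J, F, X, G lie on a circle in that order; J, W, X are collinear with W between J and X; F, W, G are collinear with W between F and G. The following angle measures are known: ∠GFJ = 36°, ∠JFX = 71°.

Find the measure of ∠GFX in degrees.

∠GFX = 35°

1. ∠GXJ = 36°  [same arc JG]
2. ∠JGX = 109°  [cyclic JFXG, opposite ∠F+∠G]
3. ∠GJX = 35°  [△JXG]
4. ∠GFX = 35°  [same arc XG]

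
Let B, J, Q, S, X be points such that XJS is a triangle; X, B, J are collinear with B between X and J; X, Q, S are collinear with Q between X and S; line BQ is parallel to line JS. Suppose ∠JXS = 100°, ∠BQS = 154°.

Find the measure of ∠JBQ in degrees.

∠JBQ = 126°

1. ∠BXQ = 100°  [B on XJ, Q on XS]
2. ∠BQX = 26°  [linear pair at Q on XS]
3. ∠QBX = 54°  [△XBQ]
4. ∠JBQ = 126°  [linear pair at B on XJ]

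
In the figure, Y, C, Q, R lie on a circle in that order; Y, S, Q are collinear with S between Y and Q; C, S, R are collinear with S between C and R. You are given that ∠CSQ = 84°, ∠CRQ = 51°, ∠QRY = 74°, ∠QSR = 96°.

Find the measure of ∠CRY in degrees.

1. ∠RSY = 84°  [vertical angles at S]
2. ∠RQY = 33°  [△QSR]
3. ∠QYR = 73°  [△YQR]
4. ∠CRY = 23°  [△YSR]

∠CRY = 23°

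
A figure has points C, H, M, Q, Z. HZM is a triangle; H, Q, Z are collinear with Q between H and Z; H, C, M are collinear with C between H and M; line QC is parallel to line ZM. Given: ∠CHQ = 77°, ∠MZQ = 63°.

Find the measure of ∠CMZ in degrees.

1. ∠MHZ = 77°  [Q on HZ, C on HM]
2. ∠HZM = 63°  [Q on ray ZH]
3. ∠HMZ = 40°  [△HZM]
4. ∠CMZ = 40°  [C on ray MH]

∠CMZ = 40°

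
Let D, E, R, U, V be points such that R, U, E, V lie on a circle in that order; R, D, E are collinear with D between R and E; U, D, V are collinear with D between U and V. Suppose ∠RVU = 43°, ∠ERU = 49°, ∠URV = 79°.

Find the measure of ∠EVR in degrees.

1. ∠REU = 43°  [same arc RU]
2. ∠EUR = 88°  [△RUE]
3. ∠EVR = 92°  [cyclic RUEV, opposite ∠U+∠V]

∠EVR = 92°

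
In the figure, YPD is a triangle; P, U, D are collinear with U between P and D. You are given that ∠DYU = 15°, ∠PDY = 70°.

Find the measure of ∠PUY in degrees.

1. ∠UDY = 70°  [U on ray DP]
2. ∠DUY = 95°  [△YUD]
3. ∠PUY = 85°  [linear pair at U on PD]

∠PUY = 85°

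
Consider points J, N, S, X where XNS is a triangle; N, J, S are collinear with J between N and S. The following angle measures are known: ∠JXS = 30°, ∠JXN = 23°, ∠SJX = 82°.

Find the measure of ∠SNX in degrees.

∠SNX = 59°

1. ∠NJX = 98°  [linear pair at J on NS]
2. ∠JNX = 59°  [△XNJ]
3. ∠SNX = 59°  [J on ray NS]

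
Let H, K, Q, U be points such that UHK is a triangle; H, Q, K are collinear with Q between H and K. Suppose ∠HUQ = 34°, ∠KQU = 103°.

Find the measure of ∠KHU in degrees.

∠KHU = 69°

1. ∠HQU = 77°  [linear pair at Q on HK]
2. ∠QHU = 69°  [△UHQ]
3. ∠KHU = 69°  [Q on ray HK]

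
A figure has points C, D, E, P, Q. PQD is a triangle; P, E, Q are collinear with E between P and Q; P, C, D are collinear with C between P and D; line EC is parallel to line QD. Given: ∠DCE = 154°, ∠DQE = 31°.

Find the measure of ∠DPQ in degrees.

1. ∠ECP = 26°  [linear pair at C on PD]
2. ∠DQP = 31°  [E on ray QP]
3. ∠PDQ = 26°  [EC∥QD, corresponding at C]
4. ∠DPQ = 123°  [△PQD]

∠DPQ = 123°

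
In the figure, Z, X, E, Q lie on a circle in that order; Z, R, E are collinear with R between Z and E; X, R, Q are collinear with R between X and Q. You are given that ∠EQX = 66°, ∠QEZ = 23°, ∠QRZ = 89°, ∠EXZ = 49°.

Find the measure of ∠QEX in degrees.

∠QEX = 88°

1. ∠EZX = 66°  [same arc XE]
2. ∠ERX = 89°  [vertical angles at R]
3. ∠XEZ = 65°  [△ZXE]
4. ∠EXQ = 26°  [△XRE]
5. ∠QEX = 88°  [△XEQ]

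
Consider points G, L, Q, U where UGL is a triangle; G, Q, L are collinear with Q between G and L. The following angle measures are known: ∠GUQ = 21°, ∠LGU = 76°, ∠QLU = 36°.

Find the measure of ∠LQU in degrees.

1. ∠QGU = 76°  [Q on ray GL]
2. ∠GQU = 83°  [△UGQ]
3. ∠LQU = 97°  [linear pair at Q on GL]

∠LQU = 97°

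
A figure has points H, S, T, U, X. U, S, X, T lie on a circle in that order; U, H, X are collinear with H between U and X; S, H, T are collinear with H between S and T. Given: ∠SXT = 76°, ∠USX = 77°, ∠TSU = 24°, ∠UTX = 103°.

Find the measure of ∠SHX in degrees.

∠SHX = 75°

1. ∠SUT = 104°  [cyclic USXT, opposite ∠U+∠X]
2. ∠TXU = 24°  [same arc UT]
3. ∠STU = 52°  [△UST]
4. ∠TUX = 53°  [△UXT]
5. ∠SXU = 52°  [same arc US]
6. ∠TSX = 53°  [same arc XT]
7. ∠SHX = 75°  [△SHX]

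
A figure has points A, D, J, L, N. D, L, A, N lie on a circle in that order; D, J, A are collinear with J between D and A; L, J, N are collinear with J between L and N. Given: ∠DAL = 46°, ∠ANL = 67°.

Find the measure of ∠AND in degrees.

∠AND = 113°

1. ∠ADL = 67°  [same arc LA]
2. ∠ALD = 67°  [△DLA]
3. ∠AND = 113°  [cyclic DLAN, opposite ∠L+∠N]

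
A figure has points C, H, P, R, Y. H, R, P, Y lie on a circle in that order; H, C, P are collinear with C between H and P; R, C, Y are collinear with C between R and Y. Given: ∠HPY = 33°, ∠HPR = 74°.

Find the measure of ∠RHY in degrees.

1. ∠HRY = 33°  [same arc HY]
2. ∠HYR = 74°  [same arc HR]
3. ∠RHY = 73°  [△HRY]

∠RHY = 73°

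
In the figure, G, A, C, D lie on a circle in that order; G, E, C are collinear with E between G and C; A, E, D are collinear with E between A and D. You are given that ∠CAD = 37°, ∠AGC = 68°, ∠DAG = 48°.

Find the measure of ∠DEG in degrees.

1. ∠ADC = 68°  [same arc AC]
2. ∠DCG = 48°  [same arc GD]
3. ∠CED = 64°  [△CED]
4. ∠DEG = 116°  [linear pair at E on GC]

∠DEG = 116°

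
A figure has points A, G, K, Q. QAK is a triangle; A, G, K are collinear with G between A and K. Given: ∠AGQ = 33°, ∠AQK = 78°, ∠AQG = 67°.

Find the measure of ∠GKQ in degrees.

∠GKQ = 22°

1. ∠GAQ = 80°  [△QAG]
2. ∠KAQ = 80°  [G on ray AK]
3. ∠AKQ = 22°  [△QAK]
4. ∠GKQ = 22°  [G on ray KA]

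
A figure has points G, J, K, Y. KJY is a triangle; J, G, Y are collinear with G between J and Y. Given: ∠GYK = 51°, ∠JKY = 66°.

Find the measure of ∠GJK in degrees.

1. ∠JYK = 51°  [G on ray YJ]
2. ∠KJY = 63°  [△KJY]
3. ∠GJK = 63°  [G on ray JY]

∠GJK = 63°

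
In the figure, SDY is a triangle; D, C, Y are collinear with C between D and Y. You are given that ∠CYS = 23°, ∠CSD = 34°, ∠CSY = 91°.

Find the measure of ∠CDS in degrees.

1. ∠SCY = 66°  [△SCY]
2. ∠DCS = 114°  [linear pair at C on DY]
3. ∠CDS = 32°  [△SDC]

∠CDS = 32°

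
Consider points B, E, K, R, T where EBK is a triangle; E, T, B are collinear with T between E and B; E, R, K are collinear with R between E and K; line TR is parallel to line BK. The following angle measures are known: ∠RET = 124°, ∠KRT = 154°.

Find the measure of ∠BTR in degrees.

1. ∠ERT = 26°  [linear pair at R on EK]
2. ∠ETR = 30°  [△ETR]
3. ∠BTR = 150°  [linear pair at T on EB]

∠BTR = 150°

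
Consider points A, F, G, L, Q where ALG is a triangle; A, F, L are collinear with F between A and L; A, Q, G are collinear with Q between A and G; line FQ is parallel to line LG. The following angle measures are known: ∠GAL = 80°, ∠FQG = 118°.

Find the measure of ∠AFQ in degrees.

∠AFQ = 38°

1. ∠FAQ = 80°  [F on AL, Q on AG]
2. ∠AQF = 62°  [linear pair at Q on AG]
3. ∠AFQ = 38°  [△AFQ]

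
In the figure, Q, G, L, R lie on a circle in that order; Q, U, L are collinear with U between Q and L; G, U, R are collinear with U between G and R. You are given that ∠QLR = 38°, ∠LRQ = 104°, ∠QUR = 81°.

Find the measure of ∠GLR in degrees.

1. ∠QGR = 38°  [same arc QR]
2. ∠LQR = 38°  [△QLR]
3. ∠GRQ = 61°  [△QUR]
4. ∠GQR = 81°  [△QGR]
5. ∠GLR = 99°  [cyclic QGLR, opposite ∠Q+∠L]

∠GLR = 99°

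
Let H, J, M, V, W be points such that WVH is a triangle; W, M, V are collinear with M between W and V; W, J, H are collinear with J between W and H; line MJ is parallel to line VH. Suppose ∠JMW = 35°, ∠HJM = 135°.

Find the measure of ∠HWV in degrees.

∠HWV = 100°

1. ∠MJW = 45°  [linear pair at J on WH]
2. ∠JWM = 100°  [△WMJ]
3. ∠HWV = 100°  [M on WV, J on WH]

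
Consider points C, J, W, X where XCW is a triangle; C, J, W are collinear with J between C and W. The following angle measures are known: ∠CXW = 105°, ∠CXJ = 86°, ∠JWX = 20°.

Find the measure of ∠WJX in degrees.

∠WJX = 141°

1. ∠CWX = 20°  [J on ray WC]
2. ∠WCX = 55°  [△XCW]
3. ∠JCX = 55°  [J on ray CW]
4. ∠CJX = 39°  [△XCJ]
5. ∠WJX = 141°  [linear pair at J on CW]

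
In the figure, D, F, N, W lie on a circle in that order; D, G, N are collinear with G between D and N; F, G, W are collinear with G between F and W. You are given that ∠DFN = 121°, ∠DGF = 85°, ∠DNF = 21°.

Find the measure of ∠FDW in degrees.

∠FDW = 102°

1. ∠FDN = 38°  [△DFN]
2. ∠DFW = 57°  [△DGF]
3. ∠DWF = 21°  [same arc DF]
4. ∠FDW = 102°  [△DFW]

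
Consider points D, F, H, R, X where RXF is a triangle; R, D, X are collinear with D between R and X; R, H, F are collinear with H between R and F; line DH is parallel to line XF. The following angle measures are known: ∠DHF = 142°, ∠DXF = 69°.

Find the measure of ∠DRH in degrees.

1. ∠DHR = 38°  [linear pair at H on RF]
2. ∠FXR = 69°  [D on ray XR]
3. ∠RFX = 38°  [DH∥XF, corresponding at H]
4. ∠FRX = 73°  [△RXF]
5. ∠DRH = 73°  [D on RX, H on RF]

∠DRH = 73°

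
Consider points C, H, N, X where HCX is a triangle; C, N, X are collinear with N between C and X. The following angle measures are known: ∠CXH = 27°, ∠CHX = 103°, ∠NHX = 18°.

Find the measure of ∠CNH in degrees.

∠CNH = 45°

1. ∠HXN = 27°  [N on ray XC]
2. ∠HNX = 135°  [△HNX]
3. ∠CNH = 45°  [linear pair at N on CX]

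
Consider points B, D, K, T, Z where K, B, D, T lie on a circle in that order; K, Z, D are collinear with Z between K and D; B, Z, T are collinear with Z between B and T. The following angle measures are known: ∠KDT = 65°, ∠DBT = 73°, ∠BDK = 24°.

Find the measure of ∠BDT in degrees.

∠BDT = 89°

1. ∠KBT = 65°  [same arc KT]
2. ∠BTK = 24°  [same arc KB]
3. ∠BKT = 91°  [△KBT]
4. ∠BDT = 89°  [cyclic KBDT, opposite ∠K+∠D]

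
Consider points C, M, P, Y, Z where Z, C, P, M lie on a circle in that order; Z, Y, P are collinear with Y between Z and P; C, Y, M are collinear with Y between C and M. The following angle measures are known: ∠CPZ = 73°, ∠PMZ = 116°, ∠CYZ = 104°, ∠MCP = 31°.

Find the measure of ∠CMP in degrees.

1. ∠PCZ = 64°  [cyclic ZCPM, opposite ∠C+∠M]
2. ∠CZP = 43°  [△ZCP]
3. ∠CMP = 43°  [same arc CP]

∠CMP = 43°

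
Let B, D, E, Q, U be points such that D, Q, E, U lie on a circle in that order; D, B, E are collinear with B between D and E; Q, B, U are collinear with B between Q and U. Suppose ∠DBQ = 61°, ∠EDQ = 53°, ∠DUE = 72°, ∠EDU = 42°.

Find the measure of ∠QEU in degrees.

∠QEU = 85°

1. ∠EUQ = 53°  [same arc QE]
2. ∠EQU = 42°  [same arc EU]
3. ∠QEU = 85°  [△QEU]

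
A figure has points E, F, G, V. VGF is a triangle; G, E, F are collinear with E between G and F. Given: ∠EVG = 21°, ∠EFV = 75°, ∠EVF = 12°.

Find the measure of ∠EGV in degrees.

∠EGV = 72°

1. ∠FEV = 93°  [△VEF]
2. ∠GEV = 87°  [linear pair at E on GF]
3. ∠EGV = 72°  [△VGE]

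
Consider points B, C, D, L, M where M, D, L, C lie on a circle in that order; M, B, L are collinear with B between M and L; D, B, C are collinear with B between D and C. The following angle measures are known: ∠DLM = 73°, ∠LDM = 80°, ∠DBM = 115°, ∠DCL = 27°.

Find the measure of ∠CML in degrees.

1. ∠LCM = 100°  [cyclic MDLC, opposite ∠D+∠C]
2. ∠CBL = 115°  [vertical angles at B]
3. ∠CLM = 38°  [△LBC]
4. ∠CML = 42°  [△MLC]

∠CML = 42°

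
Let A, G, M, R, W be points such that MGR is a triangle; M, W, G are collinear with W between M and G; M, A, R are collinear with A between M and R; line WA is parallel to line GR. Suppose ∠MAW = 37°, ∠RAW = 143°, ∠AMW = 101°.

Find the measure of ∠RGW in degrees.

∠RGW = 42°

1. ∠AWM = 42°  [△MWA]
2. ∠AWG = 138°  [linear pair at W on MG]
3. ∠RGW = 42°  [WA∥GR, co-interior at G–W]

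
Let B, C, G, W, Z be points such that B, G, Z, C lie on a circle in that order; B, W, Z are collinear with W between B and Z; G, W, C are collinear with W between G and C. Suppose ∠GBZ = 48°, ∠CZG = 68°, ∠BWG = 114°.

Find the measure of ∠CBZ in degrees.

∠CBZ = 64°

1. ∠GCZ = 48°  [same arc GZ]
2. ∠CGZ = 64°  [△GZC]
3. ∠CBZ = 64°  [same arc ZC]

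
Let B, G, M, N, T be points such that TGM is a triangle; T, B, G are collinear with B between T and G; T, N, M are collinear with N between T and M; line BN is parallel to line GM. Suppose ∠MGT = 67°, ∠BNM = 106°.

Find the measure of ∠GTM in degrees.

1. ∠NBT = 67°  [BN∥GM, corresponding at B]
2. ∠BNT = 74°  [linear pair at N on TM]
3. ∠BTN = 39°  [△TBN]
4. ∠GTM = 39°  [B on TG, N on TM]

∠GTM = 39°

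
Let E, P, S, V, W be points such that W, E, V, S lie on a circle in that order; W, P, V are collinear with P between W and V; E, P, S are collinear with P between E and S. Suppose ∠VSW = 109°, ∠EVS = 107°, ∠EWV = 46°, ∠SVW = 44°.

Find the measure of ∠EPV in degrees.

1. ∠VEW = 71°  [cyclic WEVS, opposite ∠E+∠S]
2. ∠SWV = 27°  [△WVS]
3. ∠EVW = 63°  [△WEV]
4. ∠SEV = 27°  [same arc VS]
5. ∠EPV = 90°  [△EPV]

∠EPV = 90°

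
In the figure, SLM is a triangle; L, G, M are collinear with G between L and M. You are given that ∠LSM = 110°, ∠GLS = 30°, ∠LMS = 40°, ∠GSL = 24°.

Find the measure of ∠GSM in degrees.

1. ∠LGS = 126°  [△SLG]
2. ∠GMS = 40°  [G on ray ML]
3. ∠MGS = 54°  [linear pair at G on LM]
4. ∠GSM = 86°  [△SGM]

∠GSM = 86°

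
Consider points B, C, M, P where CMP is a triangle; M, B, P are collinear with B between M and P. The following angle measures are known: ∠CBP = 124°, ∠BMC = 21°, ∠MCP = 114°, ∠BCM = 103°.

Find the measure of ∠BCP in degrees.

∠BCP = 11°

1. ∠CMP = 21°  [B on ray MP]
2. ∠CPM = 45°  [△CMP]
3. ∠BPC = 45°  [B on ray PM]
4. ∠BCP = 11°  [△CBP]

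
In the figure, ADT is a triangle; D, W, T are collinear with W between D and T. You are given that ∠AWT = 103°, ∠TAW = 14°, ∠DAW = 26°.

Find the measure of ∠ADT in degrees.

1. ∠AWD = 77°  [linear pair at W on DT]
2. ∠ADW = 77°  [△ADW]
3. ∠ADT = 77°  [W on ray DT]

∠ADT = 77°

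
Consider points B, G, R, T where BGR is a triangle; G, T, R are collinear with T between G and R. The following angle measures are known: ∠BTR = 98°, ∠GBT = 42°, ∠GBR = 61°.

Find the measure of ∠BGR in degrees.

1. ∠BTG = 82°  [linear pair at T on GR]
2. ∠BGT = 56°  [△BGT]
3. ∠BGR = 56°  [T on ray GR]

∠BGR = 56°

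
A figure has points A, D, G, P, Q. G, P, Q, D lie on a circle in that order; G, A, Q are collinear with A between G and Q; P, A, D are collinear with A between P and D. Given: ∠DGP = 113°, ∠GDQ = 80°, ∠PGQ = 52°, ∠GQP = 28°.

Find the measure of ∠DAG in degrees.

1. ∠DQP = 67°  [cyclic GPQD, opposite ∠G+∠Q]
2. ∠PDQ = 52°  [same arc PQ]
3. ∠GDP = 28°  [same arc GP]
4. ∠DPQ = 61°  [△PQD]
5. ∠DGQ = 61°  [same arc QD]
6. ∠DAG = 91°  [△GAD]

∠DAG = 91°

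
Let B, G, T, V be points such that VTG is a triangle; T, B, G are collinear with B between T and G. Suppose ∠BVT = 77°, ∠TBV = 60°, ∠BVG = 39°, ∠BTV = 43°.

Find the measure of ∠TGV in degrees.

1. ∠GBV = 120°  [linear pair at B on TG]
2. ∠BGV = 21°  [△VBG]
3. ∠TGV = 21°  [B on ray GT]

∠TGV = 21°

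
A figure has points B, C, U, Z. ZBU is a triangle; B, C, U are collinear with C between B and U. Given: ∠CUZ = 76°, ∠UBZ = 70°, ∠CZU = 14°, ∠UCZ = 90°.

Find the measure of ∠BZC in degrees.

1. ∠CBZ = 70°  [C on ray BU]
2. ∠BCZ = 90°  [linear pair at C on BU]
3. ∠BZC = 20°  [△ZBC]

∠BZC = 20°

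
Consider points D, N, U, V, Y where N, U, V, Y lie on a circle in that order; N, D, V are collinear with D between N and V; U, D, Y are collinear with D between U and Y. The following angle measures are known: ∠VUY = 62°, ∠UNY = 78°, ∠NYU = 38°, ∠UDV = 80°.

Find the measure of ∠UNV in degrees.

∠UNV = 16°

1. ∠NUY = 64°  [△NUY]
2. ∠NDU = 100°  [linear pair at D on NV]
3. ∠UNV = 16°  [△NDU]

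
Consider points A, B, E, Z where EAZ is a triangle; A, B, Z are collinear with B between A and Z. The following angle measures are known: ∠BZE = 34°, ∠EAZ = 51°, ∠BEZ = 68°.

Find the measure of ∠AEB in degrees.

∠AEB = 27°

1. ∠EBZ = 78°  [△EBZ]
2. ∠BAE = 51°  [B on ray AZ]
3. ∠ABE = 102°  [linear pair at B on AZ]
4. ∠AEB = 27°  [△EAB]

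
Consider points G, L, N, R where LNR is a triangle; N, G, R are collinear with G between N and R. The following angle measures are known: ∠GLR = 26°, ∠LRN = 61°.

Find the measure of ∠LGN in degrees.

∠LGN = 87°

1. ∠GRL = 61°  [G on ray RN]
2. ∠LGR = 93°  [△LGR]
3. ∠LGN = 87°  [linear pair at G on NR]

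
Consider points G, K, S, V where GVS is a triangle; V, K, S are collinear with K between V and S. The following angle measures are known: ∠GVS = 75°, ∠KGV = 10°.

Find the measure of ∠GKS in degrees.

∠GKS = 85°

1. ∠GVK = 75°  [K on ray VS]
2. ∠GKV = 95°  [△GVK]
3. ∠GKS = 85°  [linear pair at K on VS]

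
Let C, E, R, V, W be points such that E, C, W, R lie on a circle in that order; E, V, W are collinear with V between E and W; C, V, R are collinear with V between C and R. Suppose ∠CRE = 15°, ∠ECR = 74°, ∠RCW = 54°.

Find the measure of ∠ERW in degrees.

∠ERW = 52°

1. ∠EWR = 74°  [same arc ER]
2. ∠REW = 54°  [same arc WR]
3. ∠ERW = 52°  [△EWR]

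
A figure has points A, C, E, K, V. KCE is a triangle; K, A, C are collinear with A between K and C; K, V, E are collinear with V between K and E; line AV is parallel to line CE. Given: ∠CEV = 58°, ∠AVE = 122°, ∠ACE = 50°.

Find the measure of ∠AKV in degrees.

1. ∠CEK = 58°  [V on ray EK]
2. ∠ECK = 50°  [A on ray CK]
3. ∠CKE = 72°  [△KCE]
4. ∠AKV = 72°  [A on KC, V on KE]

∠AKV = 72°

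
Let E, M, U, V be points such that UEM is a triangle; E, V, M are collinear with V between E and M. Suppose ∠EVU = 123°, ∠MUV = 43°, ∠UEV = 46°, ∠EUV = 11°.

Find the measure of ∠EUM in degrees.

∠EUM = 54°

1. ∠MVU = 57°  [linear pair at V on EM]
2. ∠UMV = 80°  [△UVM]
3. ∠MEU = 46°  [V on ray EM]
4. ∠EMU = 80°  [V on ray ME]
5. ∠EUM = 54°  [△UEM]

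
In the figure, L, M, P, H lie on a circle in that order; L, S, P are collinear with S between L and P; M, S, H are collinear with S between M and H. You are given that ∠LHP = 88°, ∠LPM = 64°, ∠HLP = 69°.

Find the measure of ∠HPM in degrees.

1. ∠LMP = 92°  [cyclic LMPH, opposite ∠M+∠H]
2. ∠MLP = 24°  [△LMP]
3. ∠HMP = 69°  [same arc PH]
4. ∠MHP = 24°  [same arc MP]
5. ∠HPM = 87°  [△MPH]

∠HPM = 87°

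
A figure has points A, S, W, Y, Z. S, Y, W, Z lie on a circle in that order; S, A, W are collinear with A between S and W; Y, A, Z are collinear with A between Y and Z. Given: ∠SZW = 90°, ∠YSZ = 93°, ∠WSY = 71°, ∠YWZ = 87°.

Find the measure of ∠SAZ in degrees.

1. ∠SYW = 90°  [cyclic SYWZ, opposite ∠Y+∠Z]
2. ∠WZY = 71°  [same arc YW]
3. ∠SWY = 19°  [△SYW]
4. ∠WYZ = 22°  [△YWZ]
5. ∠SZY = 19°  [same arc SY]
6. ∠WSZ = 22°  [same arc WZ]
7. ∠SAZ = 139°  [△SAZ]

∠SAZ = 139°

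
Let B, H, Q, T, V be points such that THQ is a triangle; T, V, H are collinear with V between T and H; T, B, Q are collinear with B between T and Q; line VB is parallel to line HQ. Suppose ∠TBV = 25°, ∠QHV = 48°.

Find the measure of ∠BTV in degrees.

1. ∠HQT = 25°  [VB∥HQ, corresponding at B]
2. ∠QHT = 48°  [V on ray HT]
3. ∠HTQ = 107°  [△THQ]
4. ∠BTV = 107°  [V on TH, B on TQ]

∠BTV = 107°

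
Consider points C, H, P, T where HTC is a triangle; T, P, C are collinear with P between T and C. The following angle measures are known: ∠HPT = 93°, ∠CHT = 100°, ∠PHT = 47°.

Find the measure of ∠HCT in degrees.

∠HCT = 40°

1. ∠HTP = 40°  [△HTP]
2. ∠CTH = 40°  [P on ray TC]
3. ∠HCT = 40°  [△HTC]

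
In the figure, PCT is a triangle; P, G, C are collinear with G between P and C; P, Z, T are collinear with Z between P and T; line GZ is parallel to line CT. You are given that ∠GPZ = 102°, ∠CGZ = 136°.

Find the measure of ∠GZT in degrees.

∠GZT = 146°

1. ∠PGZ = 44°  [linear pair at G on PC]
2. ∠GZP = 34°  [△PGZ]
3. ∠GZT = 146°  [linear pair at Z on PT]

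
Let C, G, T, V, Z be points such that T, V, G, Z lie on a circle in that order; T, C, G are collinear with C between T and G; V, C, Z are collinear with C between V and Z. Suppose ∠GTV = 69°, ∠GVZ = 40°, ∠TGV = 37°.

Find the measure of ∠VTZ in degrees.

∠VTZ = 109°

1. ∠GZV = 69°  [same arc VG]
2. ∠VGZ = 71°  [△VGZ]
3. ∠VTZ = 109°  [cyclic TVGZ, opposite ∠T+∠G]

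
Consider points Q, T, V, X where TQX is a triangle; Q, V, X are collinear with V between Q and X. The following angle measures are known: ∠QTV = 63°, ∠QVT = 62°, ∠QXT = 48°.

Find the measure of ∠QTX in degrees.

∠QTX = 77°

1. ∠TQV = 55°  [△TQV]
2. ∠TQX = 55°  [V on ray QX]
3. ∠QTX = 77°  [△TQX]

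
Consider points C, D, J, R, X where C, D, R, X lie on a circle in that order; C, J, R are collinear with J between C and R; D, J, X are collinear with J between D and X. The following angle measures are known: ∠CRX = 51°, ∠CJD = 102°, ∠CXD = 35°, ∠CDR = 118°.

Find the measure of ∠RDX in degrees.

1. ∠DJR = 78°  [linear pair at J on CR]
2. ∠CRD = 35°  [same arc CD]
3. ∠RDX = 67°  [△DJR]

∠RDX = 67°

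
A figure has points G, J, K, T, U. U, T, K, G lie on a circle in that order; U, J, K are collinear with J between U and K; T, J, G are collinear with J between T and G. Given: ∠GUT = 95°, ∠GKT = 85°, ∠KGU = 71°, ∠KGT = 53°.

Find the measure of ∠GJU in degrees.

∠GJU = 120°

1. ∠GTK = 42°  [△TKG]
2. ∠KTU = 109°  [cyclic UTKG, opposite ∠T+∠G]
3. ∠KUT = 53°  [same arc TK]
4. ∠GUK = 42°  [same arc KG]
5. ∠TKU = 18°  [△UTK]
6. ∠TGU = 18°  [same arc UT]
7. ∠GJU = 120°  [△UJG]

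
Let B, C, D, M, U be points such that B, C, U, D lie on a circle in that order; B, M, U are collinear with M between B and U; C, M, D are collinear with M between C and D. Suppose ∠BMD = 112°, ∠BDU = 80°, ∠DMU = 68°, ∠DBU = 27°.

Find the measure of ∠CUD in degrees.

∠CUD = 114°

1. ∠BUD = 73°  [△BUD]
2. ∠CDU = 39°  [△UMD]
3. ∠DCU = 27°  [same arc UD]
4. ∠CUD = 114°  [△CUD]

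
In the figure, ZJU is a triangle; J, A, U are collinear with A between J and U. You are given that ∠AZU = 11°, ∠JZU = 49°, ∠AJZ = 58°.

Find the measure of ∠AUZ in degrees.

∠AUZ = 73°

1. ∠UJZ = 58°  [A on ray JU]
2. ∠JUZ = 73°  [△ZJU]
3. ∠AUZ = 73°  [A on ray UJ]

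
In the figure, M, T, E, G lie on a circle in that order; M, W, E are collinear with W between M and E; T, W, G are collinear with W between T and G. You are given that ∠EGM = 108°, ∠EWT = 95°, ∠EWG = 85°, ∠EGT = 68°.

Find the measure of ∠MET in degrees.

∠MET = 40°

1. ∠ETM = 72°  [cyclic MTEG, opposite ∠T+∠G]
2. ∠EMT = 68°  [same arc TE]
3. ∠MET = 40°  [△MTE]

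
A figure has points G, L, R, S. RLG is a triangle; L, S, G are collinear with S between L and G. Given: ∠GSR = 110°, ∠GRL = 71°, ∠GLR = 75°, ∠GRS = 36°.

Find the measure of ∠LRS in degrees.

∠LRS = 35°

1. ∠LSR = 70°  [linear pair at S on LG]
2. ∠RLS = 75°  [S on ray LG]
3. ∠LRS = 35°  [△RLS]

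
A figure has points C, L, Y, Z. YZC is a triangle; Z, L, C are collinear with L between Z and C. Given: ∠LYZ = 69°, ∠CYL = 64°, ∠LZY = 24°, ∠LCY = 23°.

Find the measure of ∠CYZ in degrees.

1. ∠CZY = 24°  [L on ray ZC]
2. ∠YCZ = 23°  [L on ray CZ]
3. ∠CYZ = 133°  [△YZC]

∠CYZ = 133°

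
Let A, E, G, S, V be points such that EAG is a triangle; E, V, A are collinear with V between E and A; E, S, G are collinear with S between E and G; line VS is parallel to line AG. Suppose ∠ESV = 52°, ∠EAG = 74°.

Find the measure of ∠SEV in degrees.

1. ∠AGE = 52°  [VS∥AG, corresponding at S]
2. ∠AEG = 54°  [△EAG]
3. ∠SEV = 54°  [V on EA, S on EG]

∠SEV = 54°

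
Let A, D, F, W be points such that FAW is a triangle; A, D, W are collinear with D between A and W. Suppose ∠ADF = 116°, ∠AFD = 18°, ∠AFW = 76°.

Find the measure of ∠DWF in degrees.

∠DWF = 58°

1. ∠DAF = 46°  [△FAD]
2. ∠FAW = 46°  [D on ray AW]
3. ∠AWF = 58°  [△FAW]
4. ∠DWF = 58°  [D on ray WA]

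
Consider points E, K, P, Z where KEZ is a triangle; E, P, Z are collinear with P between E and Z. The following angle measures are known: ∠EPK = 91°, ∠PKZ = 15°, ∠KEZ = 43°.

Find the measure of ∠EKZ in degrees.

1. ∠KPZ = 89°  [linear pair at P on EZ]
2. ∠KZP = 76°  [△KPZ]
3. ∠EZK = 76°  [P on ray ZE]
4. ∠EKZ = 61°  [△KEZ]

∠EKZ = 61°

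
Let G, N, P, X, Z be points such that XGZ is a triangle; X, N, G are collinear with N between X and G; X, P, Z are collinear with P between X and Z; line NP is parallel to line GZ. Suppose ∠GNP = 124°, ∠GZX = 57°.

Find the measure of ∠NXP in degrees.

∠NXP = 67°

1. ∠PNX = 56°  [linear pair at N on XG]
2. ∠NPX = 57°  [NP∥GZ, corresponding at P]
3. ∠NXP = 67°  [△XNP]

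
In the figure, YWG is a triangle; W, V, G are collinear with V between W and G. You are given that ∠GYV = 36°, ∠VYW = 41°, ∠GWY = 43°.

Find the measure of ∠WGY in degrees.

∠WGY = 60°

1. ∠VWY = 43°  [V on ray WG]
2. ∠WVY = 96°  [△YWV]
3. ∠GVY = 84°  [linear pair at V on WG]
4. ∠VGY = 60°  [△YVG]
5. ∠WGY = 60°  [V on ray GW]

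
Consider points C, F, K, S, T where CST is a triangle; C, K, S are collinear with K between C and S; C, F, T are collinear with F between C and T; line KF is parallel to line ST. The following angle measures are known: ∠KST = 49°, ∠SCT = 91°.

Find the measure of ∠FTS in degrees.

1. ∠CST = 49°  [K on ray SC]
2. ∠CTS = 40°  [△CST]
3. ∠FTS = 40°  [F on ray TC]

∠FTS = 40°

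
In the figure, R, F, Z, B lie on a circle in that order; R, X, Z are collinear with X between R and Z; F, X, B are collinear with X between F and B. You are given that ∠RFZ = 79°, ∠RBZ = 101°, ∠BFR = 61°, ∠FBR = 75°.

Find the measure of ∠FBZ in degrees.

1. ∠BZR = 61°  [same arc RB]
2. ∠BRF = 44°  [△RFB]
3. ∠BRZ = 18°  [△RZB]
4. ∠BZF = 136°  [cyclic RFZB, opposite ∠R+∠Z]
5. ∠BFZ = 18°  [same arc ZB]
6. ∠FBZ = 26°  [△FZB]

∠FBZ = 26°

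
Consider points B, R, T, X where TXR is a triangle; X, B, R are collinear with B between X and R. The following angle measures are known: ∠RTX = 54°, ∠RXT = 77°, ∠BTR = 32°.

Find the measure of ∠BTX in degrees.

1. ∠TRX = 49°  [△TXR]
2. ∠BXT = 77°  [B on ray XR]
3. ∠BRT = 49°  [B on ray RX]
4. ∠RBT = 99°  [△TBR]
5. ∠TBX = 81°  [linear pair at B on XR]
6. ∠BTX = 22°  [△TXB]

∠BTX = 22°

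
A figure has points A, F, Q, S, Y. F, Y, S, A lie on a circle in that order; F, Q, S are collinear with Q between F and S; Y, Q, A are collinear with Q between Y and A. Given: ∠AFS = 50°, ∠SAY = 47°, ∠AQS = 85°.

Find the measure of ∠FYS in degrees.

1. ∠ASF = 48°  [△SQA]
2. ∠FAS = 82°  [△FSA]
3. ∠FYS = 98°  [cyclic FYSA, opposite ∠Y+∠A]

∠FYS = 98°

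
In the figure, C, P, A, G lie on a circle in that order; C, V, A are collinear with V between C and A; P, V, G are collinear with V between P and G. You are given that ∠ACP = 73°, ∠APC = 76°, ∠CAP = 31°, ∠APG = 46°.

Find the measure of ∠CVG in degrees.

1. ∠CGP = 31°  [same arc CP]
2. ∠ACG = 46°  [same arc AG]
3. ∠CVG = 103°  [△CVG]

∠CVG = 103°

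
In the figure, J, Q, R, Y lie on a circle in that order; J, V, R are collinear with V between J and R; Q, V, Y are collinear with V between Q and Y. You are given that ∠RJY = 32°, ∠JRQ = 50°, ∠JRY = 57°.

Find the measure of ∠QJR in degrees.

∠QJR = 41°

1. ∠RQY = 32°  [same arc RY]
2. ∠QVR = 98°  [△QVR]
3. ∠JQY = 57°  [same arc JY]
4. ∠JVQ = 82°  [linear pair at V on JR]
5. ∠QJR = 41°  [△JVQ]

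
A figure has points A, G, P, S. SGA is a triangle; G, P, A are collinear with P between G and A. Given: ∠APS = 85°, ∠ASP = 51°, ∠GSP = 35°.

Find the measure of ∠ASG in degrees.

1. ∠PAS = 44°  [△SPA]
2. ∠GPS = 95°  [linear pair at P on GA]
3. ∠PGS = 50°  [△SGP]
4. ∠GAS = 44°  [P on ray AG]
5. ∠AGS = 50°  [P on ray GA]
6. ∠ASG = 86°  [△SGA]

∠ASG = 86°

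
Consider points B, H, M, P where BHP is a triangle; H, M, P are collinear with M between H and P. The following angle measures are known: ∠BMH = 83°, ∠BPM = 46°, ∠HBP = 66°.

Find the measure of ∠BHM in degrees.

1. ∠BPH = 46°  [M on ray PH]
2. ∠BHP = 68°  [△BHP]
3. ∠BHM = 68°  [M on ray HP]

∠BHM = 68°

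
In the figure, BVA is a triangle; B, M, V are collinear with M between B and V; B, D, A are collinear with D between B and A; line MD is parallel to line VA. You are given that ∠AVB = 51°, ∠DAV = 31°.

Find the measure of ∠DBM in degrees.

1. ∠BAV = 31°  [D on ray AB]
2. ∠ABV = 98°  [△BVA]
3. ∠DBM = 98°  [M on BV, D on BA]

∠DBM = 98°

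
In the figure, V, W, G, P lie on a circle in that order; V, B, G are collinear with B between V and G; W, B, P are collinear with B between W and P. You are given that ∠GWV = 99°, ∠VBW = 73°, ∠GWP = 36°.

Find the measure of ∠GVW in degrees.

1. ∠GBW = 107°  [linear pair at B on VG]
2. ∠VGW = 37°  [△WBG]
3. ∠GVW = 44°  [△VWG]

∠GVW = 44°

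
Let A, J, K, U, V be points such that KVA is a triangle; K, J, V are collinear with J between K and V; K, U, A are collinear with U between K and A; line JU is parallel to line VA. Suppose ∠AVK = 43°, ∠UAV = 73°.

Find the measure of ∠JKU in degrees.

1. ∠KAV = 73°  [U on ray AK]
2. ∠AKV = 64°  [△KVA]
3. ∠JKU = 64°  [J on KV, U on KA]

∠JKU = 64°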